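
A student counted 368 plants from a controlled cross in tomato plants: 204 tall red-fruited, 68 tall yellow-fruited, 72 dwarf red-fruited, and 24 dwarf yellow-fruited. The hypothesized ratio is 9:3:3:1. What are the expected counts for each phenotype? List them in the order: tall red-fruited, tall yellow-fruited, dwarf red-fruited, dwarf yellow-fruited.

Expected counts for N = 368 under a 9:3:3:1 ratio (total parts = 16):
  tall red-fruited: 368 × 9/16 = 207
  tall yellow-fruited: 368 × 3/16 = 69
  dwarf red-fruited: 368 × 3/16 = 69
  dwarf yellow-fruited: 368 × 1/16 = 23

207, 69, 69, 23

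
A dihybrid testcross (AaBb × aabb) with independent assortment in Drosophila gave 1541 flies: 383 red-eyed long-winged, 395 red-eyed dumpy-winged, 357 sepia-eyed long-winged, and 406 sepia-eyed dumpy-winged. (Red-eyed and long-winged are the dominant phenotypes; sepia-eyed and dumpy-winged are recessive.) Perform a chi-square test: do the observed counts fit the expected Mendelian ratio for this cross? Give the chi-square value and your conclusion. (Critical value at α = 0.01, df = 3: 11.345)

3.449; consistent

A dihybrid testcross with independent assortment gives a 1:1:1:1 ratio.
The 1:1:1:1 ratio has 4 parts, so with N = 1541 the expected counts are:
  red-eyed long-winged: 1541 × 1/4 = 385.25
  red-eyed dumpy-winged: 1541 × 1/4 = 385.25
  sepia-eyed long-winged: 1541 × 1/4 = 385.25
  sepia-eyed dumpy-winged: 1541 × 1/4 = 385.25
χ² = Σ (O − E)² / E
  red-eyed long-winged: (383 − 385.25)² / 385.25 = 0.0131
  red-eyed dumpy-winged: (395 − 385.25)² / 385.25 = 0.2468
  sepia-eyed long-winged: (357 − 385.25)² / 385.25 = 2.0715
  sepia-eyed dumpy-winged: (406 − 385.25)² / 385.25 = 1.1176
χ² = 0.0131 + 0.2468 + 2.0715 + 1.1176 = 3.449
Degrees of freedom = 4 − 1 = 3; critical value at α = 0.01 is 11.345.
Since 3.449 < 11.345, we fail to reject the null hypothesis — the data are consistent with the 1:1:1:1 ratio.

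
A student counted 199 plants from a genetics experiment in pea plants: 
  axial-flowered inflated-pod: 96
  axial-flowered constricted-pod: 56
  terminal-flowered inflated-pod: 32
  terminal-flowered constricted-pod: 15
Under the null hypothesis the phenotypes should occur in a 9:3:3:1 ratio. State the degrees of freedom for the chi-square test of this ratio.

3

A goodness-of-fit test with 4 phenotype classes has df = 4 − 1 = 3.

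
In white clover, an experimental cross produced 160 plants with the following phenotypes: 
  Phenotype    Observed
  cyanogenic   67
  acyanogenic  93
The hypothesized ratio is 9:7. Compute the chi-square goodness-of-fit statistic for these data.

13.435

Under the 9:7 hypothesis (Σ ratio = 16, N = 160):
  cyanogenic: 160 × 9/16 = 90
  acyanogenic: 160 × 7/16 = 70
χ² = Σ (O − E)² / E
  cyanogenic: (67 − 90)² / 90 = 5.8778
  acyanogenic: (93 − 70)² / 70 = 7.5571
χ² = 5.8778 + 7.5571 = 13.4349 ≈ 13.435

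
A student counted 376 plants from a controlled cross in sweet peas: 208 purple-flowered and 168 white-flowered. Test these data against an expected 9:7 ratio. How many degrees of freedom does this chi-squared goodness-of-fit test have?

A goodness-of-fit test with 2 phenotype classes has df = 2 − 1 = 1.

1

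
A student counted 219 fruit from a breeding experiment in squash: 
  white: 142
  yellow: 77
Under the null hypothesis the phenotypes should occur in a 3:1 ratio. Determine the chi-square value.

Under the 3:1 hypothesis (Σ ratio = 4, N = 219):
  white: 219 × 3/4 = 164.25
  yellow: 219 × 1/4 = 54.75
χ² = Σ (O − E)² / E
  white: (142 − 164.25)² / 164.25 = 3.0141
  yellow: (77 − 54.75)² / 54.75 = 9.0422
χ² = 3.0141 + 9.0422 = 12.0563 ≈ 12.056

12.056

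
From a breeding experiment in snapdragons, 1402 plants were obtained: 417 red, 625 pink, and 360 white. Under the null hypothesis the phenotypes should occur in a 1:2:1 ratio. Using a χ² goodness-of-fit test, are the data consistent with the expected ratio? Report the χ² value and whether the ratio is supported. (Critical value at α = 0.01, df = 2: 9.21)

Expected counts for N = 1402 under a 1:2:1 ratio (total parts = 4):
  red: 1402 × 1/4 = 350.5
  pink: 1402 × 2/4 = 701
  white: 1402 × 1/4 = 350.5
χ² = Σ (O − E)² / E
  red: (417 − 350.5)² / 350.5 = 12.6170
  pink: (625 − 701)² / 701 = 8.2397
  white: (360 − 350.5)² / 350.5 = 0.2575
χ² = 12.6170 + 8.2397 + 0.2575 = 21.1142 ≈ 21.114
Degrees of freedom = 3 − 1 = 2; critical value at α = 0.01 is 9.21.
Since 21.114 > 9.21, we reject the null hypothesis — the data do not fit the 1:2:1 ratio.

21.114; not consistent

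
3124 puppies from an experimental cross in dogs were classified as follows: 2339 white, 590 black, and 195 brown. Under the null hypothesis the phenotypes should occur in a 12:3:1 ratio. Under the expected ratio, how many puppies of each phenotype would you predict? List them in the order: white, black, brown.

Total ratio parts = 16. Expected numbers out of 3124:
  white: 3124 × 12/16 = 2343
  black: 3124 × 3/16 = 585.75
  brown: 3124 × 1/16 = 195.25

2343, 585.75, 195.25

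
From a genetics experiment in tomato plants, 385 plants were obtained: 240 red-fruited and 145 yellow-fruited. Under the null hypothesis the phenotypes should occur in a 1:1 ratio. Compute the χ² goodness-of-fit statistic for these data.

23.442

The 1:1 ratio has 2 parts, so with N = 385 the expected counts are:
  red-fruited: 385 × 1/2 = 192.5
  yellow-fruited: 385 × 1/2 = 192.5
χ² = Σ (O − E)² / E
  red-fruited: (240 − 192.5)² / 192.5 = 11.7208
  yellow-fruited: (145 − 192.5)² / 192.5 = 11.7208
χ² = 11.7208 + 11.7208 = 23.4416 ≈ 23.442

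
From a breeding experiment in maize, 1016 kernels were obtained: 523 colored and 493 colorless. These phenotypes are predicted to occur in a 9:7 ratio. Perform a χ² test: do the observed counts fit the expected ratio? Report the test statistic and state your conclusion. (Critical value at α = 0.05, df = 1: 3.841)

Under the 9:7 hypothesis (Σ ratio = 16, N = 1016):
  colored: 1016 × 9/16 = 571.5
  colorless: 1016 × 7/16 = 444.5
χ² = Σ (O − E)² / E
  colored: (523 − 571.5)² / 571.5 = 4.1159
  colorless: (493 − 444.5)² / 444.5 = 5.2919
χ² = 4.1159 + 5.2919 = 9.4078 ≈ 9.408
Degrees of freedom = 2 − 1 = 1; critical value at α = 0.05 is 3.841.
Since 9.408 > 3.841, we reject the null hypothesis — the data do not fit the 9:7 ratio.

9.408; not consistent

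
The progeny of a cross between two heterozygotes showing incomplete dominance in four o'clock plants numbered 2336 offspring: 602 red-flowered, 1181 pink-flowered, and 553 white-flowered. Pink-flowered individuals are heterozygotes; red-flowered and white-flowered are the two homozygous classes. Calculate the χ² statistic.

2.345

With incomplete dominance, a heterozygote × heterozygote cross gives a 1:2:1 phenotypic ratio.
Total ratio parts = 4. Expected numbers out of 2336:
  red-flowered: 2336 × 1/4 = 584
  pink-flowered: 2336 × 2/4 = 1168
  white-flowered: 2336 × 1/4 = 584
χ² = Σ (O − E)² / E
  red-flowered: (602 − 584)² / 584 = 0.5548
  pink-flowered: (1181 − 1168)² / 1168 = 0.1447
  white-flowered: (553 − 584)² / 584 = 1.6455
χ² = 0.5548 + 0.1447 + 1.6455 = 2.345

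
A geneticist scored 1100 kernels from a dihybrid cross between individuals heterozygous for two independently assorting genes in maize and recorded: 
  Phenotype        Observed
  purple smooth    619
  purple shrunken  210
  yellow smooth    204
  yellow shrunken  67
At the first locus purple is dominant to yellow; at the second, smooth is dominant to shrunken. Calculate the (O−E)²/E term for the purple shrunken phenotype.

A dihybrid F₂ with independent assortment and complete dominance at both loci gives a 9:3:3:1 phenotypic ratio.
Under the 9:3:3:1 hypothesis (Σ ratio = 16, N = 1100):
  purple smooth: 1100 × 9/16 = 618.75
  purple shrunken: 1100 × 3/16 = 206.25
  yellow smooth: 1100 × 3/16 = 206.25
  yellow shrunken: 1100 × 1/16 = 68.75
Contribution of purple shrunken: (210 − 206.25)² / 206.25 = 0.0682

0.068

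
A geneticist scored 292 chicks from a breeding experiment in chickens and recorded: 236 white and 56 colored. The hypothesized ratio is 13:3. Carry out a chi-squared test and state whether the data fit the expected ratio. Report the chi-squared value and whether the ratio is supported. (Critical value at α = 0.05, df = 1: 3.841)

The 13:3 ratio has 16 parts, so with N = 292 the expected counts are:
  white: 292 × 13/16 = 237.25
  colored: 292 × 3/16 = 54.75
χ² = Σ (O − E)² / E
  white: (236 − 237.25)² / 237.25 = 0.0066
  colored: (56 − 54.75)² / 54.75 = 0.0285
χ² = 0.0066 + 0.0285 = 0.0351 ≈ 0.035
Degrees of freedom = 2 − 1 = 1; critical value at α = 0.05 is 3.841.
Since 0.035 < 3.841, we fail to reject the null hypothesis — the data are consistent with the 13:3 ratio.

0.035; consistent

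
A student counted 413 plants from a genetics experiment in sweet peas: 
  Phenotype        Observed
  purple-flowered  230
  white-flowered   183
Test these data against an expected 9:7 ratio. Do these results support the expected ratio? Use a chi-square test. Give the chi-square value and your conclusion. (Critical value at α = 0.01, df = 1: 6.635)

0.053; consistent

Total ratio parts = 16. Expected numbers out of 413:
  purple-flowered: 413 × 9/16 = 232.3125
  white-flowered: 413 × 7/16 = 180.6875
χ² = Σ (O − E)² / E
  purple-flowered: (230 − 232.3125)² / 232.3125 = 0.0230
  white-flowered: (183 − 180.6875)² / 180.6875 = 0.0296
χ² = 0.0230 + 0.0296 = 0.0526 ≈ 0.053
Degrees of freedom = 2 − 1 = 1; critical value at α = 0.01 is 6.635.
Since 0.053 < 6.635, we fail to reject the null hypothesis — the data are consistent with the 9:7 ratio.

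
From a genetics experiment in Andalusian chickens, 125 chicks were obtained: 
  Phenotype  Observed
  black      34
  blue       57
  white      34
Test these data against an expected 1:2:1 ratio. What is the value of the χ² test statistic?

Expected counts for N = 125 under a 1:2:1 ratio (total parts = 4):
  black: 125 × 1/4 = 31.25
  blue: 125 × 2/4 = 62.5
  white: 125 × 1/4 = 31.25
χ² = Σ (O − E)² / E
  black: (34 − 31.25)² / 31.25 = 0.2420
  blue: (57 − 62.5)² / 62.5 = 0.4840
  white: (34 − 31.25)² / 31.25 = 0.2420
χ² = 0.2420 + 0.4840 + 0.2420 = 0.968

0.968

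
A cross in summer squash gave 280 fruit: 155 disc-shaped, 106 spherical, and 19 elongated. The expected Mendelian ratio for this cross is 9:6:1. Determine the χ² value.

Total ratio parts = 16. Expected numbers out of 280:
  disc-shaped: 280 × 9/16 = 157.5
  spherical: 280 × 6/16 = 105
  elongated: 280 × 1/16 = 17.5
χ² = Σ (O − E)² / E
  disc-shaped: (155 − 157.5)² / 157.5 = 0.0397
  spherical: (106 − 105)² / 105 = 0.0095
  elongated: (19 − 17.5)² / 17.5 = 0.1286
χ² = 0.0397 + 0.0095 + 0.1286 = 0.1778 ≈ 0.178

0.178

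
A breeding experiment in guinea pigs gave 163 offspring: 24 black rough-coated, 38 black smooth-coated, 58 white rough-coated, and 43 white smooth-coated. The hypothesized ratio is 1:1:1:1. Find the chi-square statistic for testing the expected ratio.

Under the 1:1:1:1 hypothesis (Σ ratio = 4, N = 163):
  black rough-coated: 163 × 1/4 = 40.75
  black smooth-coated: 163 × 1/4 = 40.75
  white rough-coated: 163 × 1/4 = 40.75
  white smooth-coated: 163 × 1/4 = 40.75
χ² = Σ (O − E)² / E
  black rough-coated: (24 − 40.75)² / 40.75 = 6.8850
  black smooth-coated: (38 − 40.75)² / 40.75 = 0.1856
  white rough-coated: (58 − 40.75)² / 40.75 = 7.3021
  white smooth-coated: (43 − 40.75)² / 40.75 = 0.1242
χ² = 6.8850 + 0.1856 + 7.3021 + 0.1242 = 14.4969 ≈ 14.497

14.497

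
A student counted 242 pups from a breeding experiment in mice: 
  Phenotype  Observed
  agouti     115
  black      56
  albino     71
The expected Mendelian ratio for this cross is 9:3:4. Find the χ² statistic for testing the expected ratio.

7.589

Total ratio parts = 16. Expected numbers out of 242:
  agouti: 242 × 9/16 = 136.125
  black: 242 × 3/16 = 45.375
  albino: 242 × 4/16 = 60.5
χ² = Σ (O − E)² / E
  agouti: (115 − 136.125)² / 136.125 = 3.2784
  black: (56 − 45.375)² / 45.375 = 2.4879
  albino: (71 − 60.5)² / 60.5 = 1.8223
χ² = 3.2784 + 2.4879 + 1.8223 = 7.5886 ≈ 7.589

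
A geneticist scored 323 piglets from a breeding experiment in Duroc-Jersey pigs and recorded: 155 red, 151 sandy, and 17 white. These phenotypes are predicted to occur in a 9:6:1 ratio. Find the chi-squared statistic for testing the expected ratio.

11.792

Total ratio parts = 16. Expected numbers out of 323:
  red: 323 × 9/16 = 181.6875
  sandy: 323 × 6/16 = 121.125
  white: 323 × 1/16 = 20.1875
χ² = Σ (O − E)² / E
  red: (155 − 181.6875)² / 181.6875 = 3.9200
  sandy: (151 − 121.125)² / 121.125 = 7.3686
  white: (17 − 20.1875)² / 20.1875 = 0.5033
χ² = 3.9200 + 7.3686 + 0.5033 = 11.7919 ≈ 11.792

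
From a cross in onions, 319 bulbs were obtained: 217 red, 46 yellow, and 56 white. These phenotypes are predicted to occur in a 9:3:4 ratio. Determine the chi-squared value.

Under the 9:3:4 hypothesis (Σ ratio = 16, N = 319):
  red: 319 × 9/16 = 179.4375
  yellow: 319 × 3/16 = 59.8125
  white: 319 × 4/16 = 79.75
χ² = Σ (O − E)² / E
  red: (217 − 179.4375)² / 179.4375 = 7.8631
  yellow: (46 − 59.8125)² / 59.8125 = 3.1897
  white: (56 − 79.75)² / 79.75 = 7.0729
χ² = 7.8631 + 3.1897 + 7.0729 = 18.1257 ≈ 18.126

18.126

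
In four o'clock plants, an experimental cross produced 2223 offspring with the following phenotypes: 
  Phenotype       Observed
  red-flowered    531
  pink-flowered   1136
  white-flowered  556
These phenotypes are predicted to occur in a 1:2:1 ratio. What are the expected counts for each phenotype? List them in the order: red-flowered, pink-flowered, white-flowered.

555.75, 1111.5, 555.75

Under the 1:2:1 hypothesis (Σ ratio = 4, N = 2223):
  red-flowered: 2223 × 1/4 = 555.75
  pink-flowered: 2223 × 2/4 = 1111.5
  white-flowered: 2223 × 1/4 = 555.75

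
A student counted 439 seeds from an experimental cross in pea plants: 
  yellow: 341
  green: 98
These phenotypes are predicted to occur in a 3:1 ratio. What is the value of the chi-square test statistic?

Under the 3:1 hypothesis (Σ ratio = 4, N = 439):
  yellow: 439 × 3/4 = 329.25
  green: 439 × 1/4 = 109.75
χ² = Σ (O − E)² / E
  yellow: (341 − 329.25)² / 329.25 = 0.4193
  green: (98 − 109.75)² / 109.75 = 1.2580
χ² = 0.4193 + 1.2580 = 1.6773 ≈ 1.677

1.677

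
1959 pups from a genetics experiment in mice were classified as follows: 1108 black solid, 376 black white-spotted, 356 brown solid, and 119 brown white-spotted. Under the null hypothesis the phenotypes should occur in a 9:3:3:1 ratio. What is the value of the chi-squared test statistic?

Total ratio parts = 16. Expected numbers out of 1959:
  black solid: 1959 × 9/16 = 1101.9375
  black white-spotted: 1959 × 3/16 = 367.3125
  brown solid: 1959 × 3/16 = 367.3125
  brown white-spotted: 1959 × 1/16 = 122.4375
χ² = Σ (O − E)² / E
  black solid: (1108 − 1101.9375)² / 1101.9375 = 0.0334
  black white-spotted: (376 − 367.3125)² / 367.3125 = 0.2055
  brown solid: (356 − 367.3125)² / 367.3125 = 0.3484
  brown white-spotted: (119 − 122.4375)² / 122.4375 = 0.0965
χ² = 0.0334 + 0.2055 + 0.3484 + 0.0965 = 0.6838 ≈ 0.684

0.684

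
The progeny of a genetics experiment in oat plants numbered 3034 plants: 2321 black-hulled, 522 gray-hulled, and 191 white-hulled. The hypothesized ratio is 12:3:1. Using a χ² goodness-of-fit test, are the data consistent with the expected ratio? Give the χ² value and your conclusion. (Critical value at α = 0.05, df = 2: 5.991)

Total ratio parts = 16. Expected numbers out of 3034:
  black-hulled: 3034 × 12/16 = 2275.5
  gray-hulled: 3034 × 3/16 = 568.875
  white-hulled: 3034 × 1/16 = 189.625
χ² = Σ (O − E)² / E
  black-hulled: (2321 − 2275.5)² / 2275.5 = 0.9098
  gray-hulled: (522 − 568.875)² / 568.875 = 3.8625
  white-hulled: (191 − 189.625)² / 189.625 = 0.0100
χ² = 0.9098 + 3.8625 + 0.0100 = 4.7823 ≈ 4.782
Degrees of freedom = 3 − 1 = 2; critical value at α = 0.05 is 5.991.
Since 4.782 < 5.991, we fail to reject the null hypothesis — the data are consistent with the 12:3:1 ratio.

4.782; consistent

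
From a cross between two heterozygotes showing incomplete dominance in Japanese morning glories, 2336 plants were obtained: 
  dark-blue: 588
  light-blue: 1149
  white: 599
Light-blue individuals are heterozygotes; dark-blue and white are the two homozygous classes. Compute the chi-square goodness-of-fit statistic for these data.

0.722

With incomplete dominance, a heterozygote × heterozygote cross gives a 1:2:1 phenotypic ratio.
Under the 1:2:1 hypothesis (Σ ratio = 4, N = 2336):
  dark-blue: 2336 × 1/4 = 584
  light-blue: 2336 × 2/4 = 1168
  white: 2336 × 1/4 = 584
χ² = Σ (O − E)² / E
  dark-blue: (588 − 584)² / 584 = 0.0274
  light-blue: (1149 − 1168)² / 1168 = 0.3091
  white: (599 − 584)² / 584 = 0.3853
χ² = 0.0274 + 0.3091 + 0.3853 = 0.7218 ≈ 0.722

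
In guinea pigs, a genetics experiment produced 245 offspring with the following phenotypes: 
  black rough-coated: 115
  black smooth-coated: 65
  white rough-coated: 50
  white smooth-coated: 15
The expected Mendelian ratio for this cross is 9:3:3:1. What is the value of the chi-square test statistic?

12.052

The 9:3:3:1 ratio has 16 parts, so with N = 245 the expected counts are:
  black rough-coated: 245 × 9/16 = 137.8125
  black smooth-coated: 245 × 3/16 = 45.9375
  white rough-coated: 245 × 3/16 = 45.9375
  white smooth-coated: 245 × 1/16 = 15.3125
χ² = Σ (O − E)² / E
  black rough-coated: (115 − 137.8125)² / 137.8125 = 3.7762
  black smooth-coated: (65 − 45.9375)² / 45.9375 = 7.9103
  white rough-coated: (50 − 45.9375)² / 45.9375 = 0.3593
  white smooth-coated: (15 − 15.3125)² / 15.3125 = 0.0064
χ² = 3.7762 + 7.9103 + 0.3593 + 0.0064 = 12.0522 ≈ 12.052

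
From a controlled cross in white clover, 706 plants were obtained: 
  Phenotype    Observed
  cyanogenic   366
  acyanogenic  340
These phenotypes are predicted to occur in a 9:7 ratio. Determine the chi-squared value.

Total ratio parts = 16. Expected numbers out of 706:
  cyanogenic: 706 × 9/16 = 397.125
  acyanogenic: 706 × 7/16 = 308.875
χ² = Σ (O − E)² / E
  cyanogenic: (366 − 397.125)² / 397.125 = 2.4394
  acyanogenic: (340 − 308.875)² / 308.875 = 3.1364
χ² = 2.4394 + 3.1364 = 5.5758 ≈ 5.576

5.576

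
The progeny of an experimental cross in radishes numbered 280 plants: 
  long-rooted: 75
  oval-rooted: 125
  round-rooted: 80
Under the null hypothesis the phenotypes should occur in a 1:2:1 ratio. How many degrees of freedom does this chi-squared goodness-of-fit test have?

2

A goodness-of-fit test with 3 phenotype classes has df = 3 − 1 = 2.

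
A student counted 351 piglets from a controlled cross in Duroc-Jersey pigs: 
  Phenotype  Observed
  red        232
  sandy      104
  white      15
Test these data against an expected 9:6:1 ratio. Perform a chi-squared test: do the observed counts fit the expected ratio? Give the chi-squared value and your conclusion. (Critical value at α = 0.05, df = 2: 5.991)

Total ratio parts = 16. Expected numbers out of 351:
  red: 351 × 9/16 = 197.4375
  sandy: 351 × 6/16 = 131.625
  white: 351 × 1/16 = 21.9375
χ² = Σ (O − E)² / E
  red: (232 − 197.4375)² / 197.4375 = 6.0504
  sandy: (104 − 131.625)² / 131.625 = 5.7978
  white: (15 − 21.9375)² / 21.9375 = 2.1939
χ² = 6.0504 + 5.7978 + 2.1939 = 14.0421 ≈ 14.042
Degrees of freedom = 3 − 1 = 2; critical value at α = 0.05 is 5.991.
Since 14.042 > 5.991, we reject the null hypothesis — the data do not fit the 9:6:1 ratio.

14.042; not consistent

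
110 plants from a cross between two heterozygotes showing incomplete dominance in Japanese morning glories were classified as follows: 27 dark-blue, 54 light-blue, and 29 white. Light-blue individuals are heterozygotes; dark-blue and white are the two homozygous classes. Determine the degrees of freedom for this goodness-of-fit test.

With incomplete dominance, a heterozygote × heterozygote cross gives a 1:2:1 phenotypic ratio.
A goodness-of-fit test with 3 phenotype classes has df = 3 − 1 = 2.

2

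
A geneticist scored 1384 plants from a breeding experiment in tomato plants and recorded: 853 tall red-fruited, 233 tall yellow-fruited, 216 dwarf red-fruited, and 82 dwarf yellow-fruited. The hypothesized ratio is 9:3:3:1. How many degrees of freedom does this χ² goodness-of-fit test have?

3

A goodness-of-fit test with 4 phenotype classes has df = 4 − 1 = 3.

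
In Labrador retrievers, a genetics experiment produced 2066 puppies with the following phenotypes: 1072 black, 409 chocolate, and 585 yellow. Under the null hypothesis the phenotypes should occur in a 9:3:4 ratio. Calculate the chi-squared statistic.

17.281

Total ratio parts = 16. Expected numbers out of 2066:
  black: 2066 × 9/16 = 1162.125
  chocolate: 2066 × 3/16 = 387.375
  yellow: 2066 × 4/16 = 516.5
χ² = Σ (O − E)² / E
  black: (1072 − 1162.125)² / 1162.125 = 6.9894
  chocolate: (409 − 387.375)² / 387.375 = 1.2072
  yellow: (585 − 516.5)² / 516.5 = 9.0847
χ² = 6.9894 + 1.2072 + 9.0847 = 17.2813 ≈ 17.281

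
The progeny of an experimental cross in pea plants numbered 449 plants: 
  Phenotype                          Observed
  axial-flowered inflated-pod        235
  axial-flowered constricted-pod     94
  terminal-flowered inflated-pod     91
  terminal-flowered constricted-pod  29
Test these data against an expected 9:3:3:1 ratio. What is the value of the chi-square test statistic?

Total ratio parts = 16. Expected numbers out of 449:
  axial-flowered inflated-pod: 449 × 9/16 = 252.5625
  axial-flowered constricted-pod: 449 × 3/16 = 84.1875
  terminal-flowered inflated-pod: 449 × 3/16 = 84.1875
  terminal-flowered constricted-pod: 449 × 1/16 = 28.0625
χ² = Σ (O − E)² / E
  axial-flowered inflated-pod: (235 − 252.5625)² / 252.5625 = 1.2212
  axial-flowered constricted-pod: (94 − 84.1875)² / 84.1875 = 1.1437
  terminal-flowered inflated-pod: (91 − 84.1875)² / 84.1875 = 0.5513
  terminal-flowered constricted-pod: (29 − 28.0625)² / 28.0625 = 0.0313
χ² = 1.2212 + 1.1437 + 0.5513 + 0.0313 = 2.9475 ≈ 2.948

2.948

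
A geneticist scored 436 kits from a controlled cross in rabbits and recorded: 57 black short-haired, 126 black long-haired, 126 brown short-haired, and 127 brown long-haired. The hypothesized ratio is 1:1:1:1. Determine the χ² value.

The 1:1:1:1 ratio has 4 parts, so with N = 436 the expected counts are:
  black short-haired: 436 × 1/4 = 109
  black long-haired: 436 × 1/4 = 109
  brown short-haired: 436 × 1/4 = 109
  brown long-haired: 436 × 1/4 = 109
χ² = Σ (O − E)² / E
  black short-haired: (57 − 109)² / 109 = 24.8073
  black long-haired: (126 − 109)² / 109 = 2.6514
  brown short-haired: (126 − 109)² / 109 = 2.6514
  brown long-haired: (127 − 109)² / 109 = 2.9725
χ² = 24.8073 + 2.6514 + 2.6514 + 2.9725 = 33.0826 ≈ 33.083

33.083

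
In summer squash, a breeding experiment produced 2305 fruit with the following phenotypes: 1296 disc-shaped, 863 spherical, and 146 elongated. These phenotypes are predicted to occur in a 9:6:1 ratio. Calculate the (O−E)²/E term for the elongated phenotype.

Expected counts for N = 2305 under a 9:6:1 ratio (total parts = 16):
  disc-shaped: 2305 × 9/16 = 1296.5625
  spherical: 2305 × 6/16 = 864.375
  elongated: 2305 × 1/16 = 144.0625
Contribution of elongated: (146 − 144.0625)² / 144.0625 = 0.0261

0.026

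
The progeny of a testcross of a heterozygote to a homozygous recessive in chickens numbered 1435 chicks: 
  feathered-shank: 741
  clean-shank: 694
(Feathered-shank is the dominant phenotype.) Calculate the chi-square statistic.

1.539

A testcross of a heterozygote (Aa × aa) gives a 1:1 phenotypic ratio.
Total ratio parts = 2. Expected numbers out of 1435:
  feathered-shank: 1435 × 1/2 = 717.5
  clean-shank: 1435 × 1/2 = 717.5
χ² = Σ (O − E)² / E
  feathered-shank: (741 − 717.5)² / 717.5 = 0.7697
  clean-shank: (694 − 717.5)² / 717.5 = 0.7697
χ² = 0.7697 + 0.7697 = 1.5394 ≈ 1.539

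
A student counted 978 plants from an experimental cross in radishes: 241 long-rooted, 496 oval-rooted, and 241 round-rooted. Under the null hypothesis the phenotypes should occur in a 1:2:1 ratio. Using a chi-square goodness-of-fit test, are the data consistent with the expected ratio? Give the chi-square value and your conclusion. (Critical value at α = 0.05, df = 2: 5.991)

Under the 1:2:1 hypothesis (Σ ratio = 4, N = 978):
  long-rooted: 978 × 1/4 = 244.5
  oval-rooted: 978 × 2/4 = 489
  round-rooted: 978 × 1/4 = 244.5
χ² = Σ (O − E)² / E
  long-rooted: (241 − 244.5)² / 244.5 = 0.0501
  oval-rooted: (496 − 489)² / 489 = 0.1002
  round-rooted: (241 − 244.5)² / 244.5 = 0.0501
χ² = 0.0501 + 0.1002 + 0.0501 = 0.2004 ≈ 0.200
Degrees of freedom = 3 − 1 = 2; critical value at α = 0.05 is 5.991.
Since 0.200 < 5.991, we fail to reject the null hypothesis — the data are consistent with the 1:2:1 ratio.

0.200; consistent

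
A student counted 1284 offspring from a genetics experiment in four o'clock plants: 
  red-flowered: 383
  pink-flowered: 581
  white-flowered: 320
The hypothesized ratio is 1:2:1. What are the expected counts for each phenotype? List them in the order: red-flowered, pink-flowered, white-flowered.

Expected counts for N = 1284 under a 1:2:1 ratio (total parts = 4):
  red-flowered: 1284 × 1/4 = 321
  pink-flowered: 1284 × 2/4 = 642
  white-flowered: 1284 × 1/4 = 321

321, 642, 321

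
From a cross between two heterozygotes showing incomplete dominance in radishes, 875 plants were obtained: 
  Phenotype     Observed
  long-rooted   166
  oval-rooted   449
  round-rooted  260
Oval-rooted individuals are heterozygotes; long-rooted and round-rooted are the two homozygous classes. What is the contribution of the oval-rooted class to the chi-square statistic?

With incomplete dominance, a heterozygote × heterozygote cross gives a 1:2:1 phenotypic ratio.
Total ratio parts = 4. Expected numbers out of 875:
  long-rooted: 875 × 1/4 = 218.75
  oval-rooted: 875 × 2/4 = 437.5
  round-rooted: 875 × 1/4 = 218.75
Contribution of oval-rooted: (449 − 437.5)² / 437.5 = 0.3023

0.302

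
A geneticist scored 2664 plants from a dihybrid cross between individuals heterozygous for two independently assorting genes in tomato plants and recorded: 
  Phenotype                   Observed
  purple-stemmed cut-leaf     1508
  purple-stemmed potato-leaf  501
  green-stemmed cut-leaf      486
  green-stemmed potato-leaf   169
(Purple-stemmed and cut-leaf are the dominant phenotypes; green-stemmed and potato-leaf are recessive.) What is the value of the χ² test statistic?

0.467

A dihybrid F₂ with independent assortment and complete dominance at both loci gives a 9:3:3:1 phenotypic ratio.
Under the 9:3:3:1 hypothesis (Σ ratio = 16, N = 2664):
  purple-stemmed cut-leaf: 2664 × 9/16 = 1498.5
  purple-stemmed potato-leaf: 2664 × 3/16 = 499.5
  green-stemmed cut-leaf: 2664 × 3/16 = 499.5
  green-stemmed potato-leaf: 2664 × 1/16 = 166.5
χ² = Σ (O − E)² / E
  purple-stemmed cut-leaf: (1508 − 1498.5)² / 1498.5 = 0.0602
  purple-stemmed potato-leaf: (501 − 499.5)² / 499.5 = 0.0045
  green-stemmed cut-leaf: (486 − 499.5)² / 499.5 = 0.3649
  green-stemmed potato-leaf: (169 − 166.5)² / 166.5 = 0.0375
χ² = 0.0602 + 0.0045 + 0.3649 + 0.0375 = 0.4671 ≈ 0.467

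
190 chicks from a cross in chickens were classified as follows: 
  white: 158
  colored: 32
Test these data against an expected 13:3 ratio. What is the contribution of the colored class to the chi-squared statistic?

0.369

Expected counts for N = 190 under a 13:3 ratio (total parts = 16):
  white: 190 × 13/16 = 154.375
  colored: 190 × 3/16 = 35.625
Contribution of colored: (32 − 35.625)² / 35.625 = 0.3689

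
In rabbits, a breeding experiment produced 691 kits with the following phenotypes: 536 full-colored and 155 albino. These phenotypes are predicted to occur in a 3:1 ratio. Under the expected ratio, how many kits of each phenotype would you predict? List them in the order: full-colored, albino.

518.25, 172.75

Under the 3:1 hypothesis (Σ ratio = 4, N = 691):
  full-colored: 691 × 3/4 = 518.25
  albino: 691 × 1/4 = 172.75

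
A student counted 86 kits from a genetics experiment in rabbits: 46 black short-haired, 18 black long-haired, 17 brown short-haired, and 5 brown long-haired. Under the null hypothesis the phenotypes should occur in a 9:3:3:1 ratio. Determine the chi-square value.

0.408

Under the 9:3:3:1 hypothesis (Σ ratio = 16, N = 86):
  black short-haired: 86 × 9/16 = 48.375
  black long-haired: 86 × 3/16 = 16.125
  brown short-haired: 86 × 3/16 = 16.125
  brown long-haired: 86 × 1/16 = 5.375
χ² = Σ (O − E)² / E
  black short-haired: (46 − 48.375)² / 48.375 = 0.1166
  black long-haired: (18 − 16.125)² / 16.125 = 0.2180
  brown short-haired: (17 − 16.125)² / 16.125 = 0.0475
  brown long-haired: (5 − 5.375)² / 5.375 = 0.0262
χ² = 0.1166 + 0.2180 + 0.0475 + 0.0262 = 0.4083 ≈ 0.408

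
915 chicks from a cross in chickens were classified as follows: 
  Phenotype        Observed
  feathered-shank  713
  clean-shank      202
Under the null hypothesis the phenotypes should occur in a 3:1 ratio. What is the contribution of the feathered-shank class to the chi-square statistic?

1.043

Expected counts for N = 915 under a 3:1 ratio (total parts = 4):
  feathered-shank: 915 × 3/4 = 686.25
  clean-shank: 915 × 1/4 = 228.75
Contribution of feathered-shank: (713 − 686.25)² / 686.25 = 1.0427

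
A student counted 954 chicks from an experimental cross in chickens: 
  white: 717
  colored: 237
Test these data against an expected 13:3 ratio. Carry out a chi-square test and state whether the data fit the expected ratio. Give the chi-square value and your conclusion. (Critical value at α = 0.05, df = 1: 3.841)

23.246; not consistent

Expected counts for N = 954 under a 13:3 ratio (total parts = 16):
  white: 954 × 13/16 = 775.125
  colored: 954 × 3/16 = 178.875
χ² = Σ (O − E)² / E
  white: (717 − 775.125)² / 775.125 = 4.3587
  colored: (237 − 178.875)² / 178.875 = 18.8876
χ² = 4.3587 + 18.8876 = 23.2463 ≈ 23.246
Degrees of freedom = 2 − 1 = 1; critical value at α = 0.05 is 3.841.
Since 23.246 > 3.841, we reject the null hypothesis — the data do not fit the 13:3 ratio.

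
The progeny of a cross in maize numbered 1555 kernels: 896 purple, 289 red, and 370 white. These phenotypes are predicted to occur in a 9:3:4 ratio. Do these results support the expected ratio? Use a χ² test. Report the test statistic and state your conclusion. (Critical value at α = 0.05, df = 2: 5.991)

The 9:3:4 ratio has 16 parts, so with N = 1555 the expected counts are:
  purple: 1555 × 9/16 = 874.6875
  red: 1555 × 3/16 = 291.5625
  white: 1555 × 4/16 = 388.75
χ² = Σ (O − E)² / E
  purple: (896 − 874.6875)² / 874.6875 = 0.5193
  red: (289 − 291.5625)² / 291.5625 = 0.0225
  white: (370 − 388.75)² / 388.75 = 0.9043
χ² = 0.5193 + 0.0225 + 0.9043 = 1.4461 ≈ 1.446
Degrees of freedom = 3 − 1 = 2; critical value at α = 0.05 is 5.991.
Since 1.446 < 5.991, we fail to reject the null hypothesis — the data are consistent with the 9:3:4 ratio.

1.446; consistent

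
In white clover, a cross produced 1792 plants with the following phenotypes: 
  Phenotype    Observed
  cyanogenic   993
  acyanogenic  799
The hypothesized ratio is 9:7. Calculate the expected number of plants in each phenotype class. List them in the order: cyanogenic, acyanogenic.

1008, 784

Expected counts for N = 1792 under a 9:7 ratio (total parts = 16):
  cyanogenic: 1792 × 9/16 = 1008
  acyanogenic: 1792 × 7/16 = 784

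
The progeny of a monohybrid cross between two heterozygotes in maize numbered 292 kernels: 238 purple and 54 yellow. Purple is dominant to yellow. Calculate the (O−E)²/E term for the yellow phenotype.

4.945

For a monohybrid cross between heterozygotes with complete dominance, the expected phenotypic ratio is 3:1.
Total ratio parts = 4. Expected numbers out of 292:
  purple: 292 × 3/4 = 219
  yellow: 292 × 1/4 = 73
Contribution of yellow: (54 − 73)² / 73 = 4.9452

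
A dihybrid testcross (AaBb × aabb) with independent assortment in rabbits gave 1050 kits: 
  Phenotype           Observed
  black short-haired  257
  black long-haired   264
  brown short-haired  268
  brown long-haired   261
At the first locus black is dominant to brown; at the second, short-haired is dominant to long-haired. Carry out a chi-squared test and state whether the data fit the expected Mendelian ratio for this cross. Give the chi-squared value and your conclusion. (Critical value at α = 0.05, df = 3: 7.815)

0.248; consistent

A dihybrid testcross with independent assortment gives a 1:1:1:1 ratio.
Expected counts for N = 1050 under a 1:1:1:1 ratio (total parts = 4):
  black short-haired: 1050 × 1/4 = 262.5
  black long-haired: 1050 × 1/4 = 262.5
  brown short-haired: 1050 × 1/4 = 262.5
  brown long-haired: 1050 × 1/4 = 262.5
χ² = Σ (O − E)² / E
  black short-haired: (257 − 262.5)² / 262.5 = 0.1152
  black long-haired: (264 − 262.5)² / 262.5 = 0.0086
  brown short-haired: (268 − 262.5)² / 262.5 = 0.1152
  brown long-haired: (261 − 262.5)² / 262.5 = 0.0086
χ² = 0.1152 + 0.0086 + 0.1152 + 0.0086 = 0.2476 ≈ 0.248
Degrees of freedom = 4 − 1 = 3; critical value at α = 0.05 is 7.815.
Since 0.248 < 7.815, we fail to reject the null hypothesis — the data are consistent with the 1:1:1:1 ratio.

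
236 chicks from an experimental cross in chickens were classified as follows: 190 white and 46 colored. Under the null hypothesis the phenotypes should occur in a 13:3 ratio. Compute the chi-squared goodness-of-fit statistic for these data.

Expected counts for N = 236 under a 13:3 ratio (total parts = 16):
  white: 236 × 13/16 = 191.75
  colored: 236 × 3/16 = 44.25
χ² = Σ (O − E)² / E
  white: (190 − 191.75)² / 191.75 = 0.0160
  colored: (46 − 44.25)² / 44.25 = 0.0692
χ² = 0.0160 + 0.0692 = 0.0852 ≈ 0.085

0.085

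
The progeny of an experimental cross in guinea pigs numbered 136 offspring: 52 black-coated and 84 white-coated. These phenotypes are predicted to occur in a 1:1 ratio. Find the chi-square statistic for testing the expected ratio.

7.529

The 1:1 ratio has 2 parts, so with N = 136 the expected counts are:
  black-coated: 136 × 1/2 = 68
  white-coated: 136 × 1/2 = 68
χ² = Σ (O − E)² / E
  black-coated: (52 − 68)² / 68 = 3.7647
  white-coated: (84 − 68)² / 68 = 3.7647
χ² = 3.7647 + 3.7647 = 7.5294 ≈ 7.529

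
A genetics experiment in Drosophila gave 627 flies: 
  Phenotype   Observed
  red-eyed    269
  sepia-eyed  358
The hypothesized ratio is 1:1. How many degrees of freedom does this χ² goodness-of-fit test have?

A goodness-of-fit test with 2 phenotype classes has df = 2 − 1 = 1.

1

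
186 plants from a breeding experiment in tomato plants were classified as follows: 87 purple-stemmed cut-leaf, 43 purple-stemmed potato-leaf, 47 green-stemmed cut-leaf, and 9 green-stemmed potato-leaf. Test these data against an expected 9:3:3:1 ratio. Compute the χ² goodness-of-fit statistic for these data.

The 9:3:3:1 ratio has 16 parts, so with N = 186 the expected counts are:
  purple-stemmed cut-leaf: 186 × 9/16 = 104.625
  purple-stemmed potato-leaf: 186 × 3/16 = 34.875
  green-stemmed cut-leaf: 186 × 3/16 = 34.875
  green-stemmed potato-leaf: 186 × 1/16 = 11.625
χ² = Σ (O − E)² / E
  purple-stemmed cut-leaf: (87 − 104.625)² / 104.625 = 2.9691
  purple-stemmed potato-leaf: (43 − 34.875)² / 34.875 = 1.8929
  green-stemmed cut-leaf: (47 − 34.875)² / 34.875 = 4.2155
  green-stemmed potato-leaf: (9 − 11.625)² / 11.625 = 0.5927
χ² = 2.9691 + 1.8929 + 4.2155 + 0.5927 = 9.6702 ≈ 9.670

9.670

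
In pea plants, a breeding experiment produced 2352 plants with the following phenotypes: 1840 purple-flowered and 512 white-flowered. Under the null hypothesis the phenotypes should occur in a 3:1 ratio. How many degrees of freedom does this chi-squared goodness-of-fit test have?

1

A goodness-of-fit test with 2 phenotype classes has df = 2 − 1 = 1.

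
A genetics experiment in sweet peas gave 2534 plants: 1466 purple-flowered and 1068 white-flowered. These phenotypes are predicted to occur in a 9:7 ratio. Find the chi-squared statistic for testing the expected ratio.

2.647

Total ratio parts = 16. Expected numbers out of 2534:
  purple-flowered: 2534 × 9/16 = 1425.375
  white-flowered: 2534 × 7/16 = 1108.625
χ² = Σ (O − E)² / E
  purple-flowered: (1466 − 1425.375)² / 1425.375 = 1.1579
  white-flowered: (1068 − 1108.625)² / 1108.625 = 1.4887
χ² = 1.1579 + 1.4887 = 2.6466 ≈ 2.647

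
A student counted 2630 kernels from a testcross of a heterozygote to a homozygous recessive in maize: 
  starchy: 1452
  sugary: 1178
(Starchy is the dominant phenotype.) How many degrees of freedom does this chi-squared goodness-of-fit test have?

A testcross of a heterozygote (Aa × aa) gives a 1:1 phenotypic ratio.
A goodness-of-fit test with 2 phenotype classes has df = 2 − 1 = 1.

1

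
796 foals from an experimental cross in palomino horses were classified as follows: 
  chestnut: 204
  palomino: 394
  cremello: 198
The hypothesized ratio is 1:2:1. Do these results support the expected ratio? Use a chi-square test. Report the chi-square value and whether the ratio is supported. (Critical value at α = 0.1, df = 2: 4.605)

Total ratio parts = 4. Expected numbers out of 796:
  chestnut: 796 × 1/4 = 199
  palomino: 796 × 2/4 = 398
  cremello: 796 × 1/4 = 199
χ² = Σ (O − E)² / E
  chestnut: (204 − 199)² / 199 = 0.1256
  palomino: (394 − 398)² / 398 = 0.0402
  cremello: (198 − 199)² / 199 = 0.0050
χ² = 0.1256 + 0.0402 + 0.0050 = 0.1708 ≈ 0.171
Degrees of freedom = 3 − 1 = 2; critical value at α = 0.1 is 4.605.
Since 0.171 < 4.605, we fail to reject the null hypothesis — the data are consistent with the 1:2:1 ratio.

0.171; consistent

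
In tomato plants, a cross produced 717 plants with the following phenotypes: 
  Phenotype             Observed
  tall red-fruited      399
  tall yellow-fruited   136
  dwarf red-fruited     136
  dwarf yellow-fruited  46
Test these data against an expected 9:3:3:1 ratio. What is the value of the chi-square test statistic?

0.114

Under the 9:3:3:1 hypothesis (Σ ratio = 16, N = 717):
  tall red-fruited: 717 × 9/16 = 403.3125
  tall yellow-fruited: 717 × 3/16 = 134.4375
  dwarf red-fruited: 717 × 3/16 = 134.4375
  dwarf yellow-fruited: 717 × 1/16 = 44.8125
χ² = Σ (O − E)² / E
  tall red-fruited: (399 − 403.3125)² / 403.3125 = 0.0461
  tall yellow-fruited: (136 − 134.4375)² / 134.4375 = 0.0182
  dwarf red-fruited: (136 − 134.4375)² / 134.4375 = 0.0182
  dwarf yellow-fruited: (46 − 44.8125)² / 44.8125 = 0.0315
χ² = 0.0461 + 0.0182 + 0.0182 + 0.0315 = 0.114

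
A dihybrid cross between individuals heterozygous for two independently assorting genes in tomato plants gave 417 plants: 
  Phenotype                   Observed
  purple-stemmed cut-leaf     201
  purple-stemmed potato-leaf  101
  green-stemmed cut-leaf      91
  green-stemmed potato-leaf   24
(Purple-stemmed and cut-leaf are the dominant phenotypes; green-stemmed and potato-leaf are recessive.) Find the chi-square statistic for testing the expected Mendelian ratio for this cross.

13.721

A dihybrid F₂ with independent assortment and complete dominance at both loci gives a 9:3:3:1 phenotypic ratio.
The 9:3:3:1 ratio has 16 parts, so with N = 417 the expected counts are:
  purple-stemmed cut-leaf: 417 × 9/16 = 234.5625
  purple-stemmed potato-leaf: 417 × 3/16 = 78.1875
  green-stemmed cut-leaf: 417 × 3/16 = 78.1875
  green-stemmed potato-leaf: 417 × 1/16 = 26.0625
χ² = Σ (O − E)² / E
  purple-stemmed cut-leaf: (201 − 234.5625)² / 234.5625 = 4.8023
  purple-stemmed potato-leaf: (101 − 78.1875)² / 78.1875 = 6.6559
  green-stemmed cut-leaf: (91 − 78.1875)² / 78.1875 = 2.0996
  green-stemmed potato-leaf: (24 − 26.0625)² / 26.0625 = 0.1632
χ² = 4.8023 + 6.6559 + 2.0996 + 0.1632 = 13.721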